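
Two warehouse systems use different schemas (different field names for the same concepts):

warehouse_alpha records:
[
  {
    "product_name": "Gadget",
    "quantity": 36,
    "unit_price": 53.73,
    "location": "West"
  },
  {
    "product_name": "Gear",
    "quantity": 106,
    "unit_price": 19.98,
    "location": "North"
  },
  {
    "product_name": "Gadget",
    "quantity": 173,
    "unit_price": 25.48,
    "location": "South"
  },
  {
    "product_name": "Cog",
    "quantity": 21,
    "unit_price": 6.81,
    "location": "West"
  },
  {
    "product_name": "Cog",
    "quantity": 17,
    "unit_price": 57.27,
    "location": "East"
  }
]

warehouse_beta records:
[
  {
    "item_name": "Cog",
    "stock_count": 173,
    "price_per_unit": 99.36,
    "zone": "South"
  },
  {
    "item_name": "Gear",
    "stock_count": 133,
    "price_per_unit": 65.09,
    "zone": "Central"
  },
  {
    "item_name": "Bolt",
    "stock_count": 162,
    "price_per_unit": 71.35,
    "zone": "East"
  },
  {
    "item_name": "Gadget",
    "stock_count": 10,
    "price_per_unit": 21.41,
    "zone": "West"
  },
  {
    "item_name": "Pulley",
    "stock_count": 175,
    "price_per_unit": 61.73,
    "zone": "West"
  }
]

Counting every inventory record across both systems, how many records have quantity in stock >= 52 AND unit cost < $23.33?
1

Schema mappings:
- "quantity" (warehouse_alpha) = "stock_count" (warehouse_beta) = quantity
- "unit_price" (warehouse_alpha) = "price_per_unit" (warehouse_beta) = unit cost

Records meeting both conditions in warehouse_alpha: 1
Records meeting both conditions in warehouse_beta: 0

Total: 1 + 0 = 1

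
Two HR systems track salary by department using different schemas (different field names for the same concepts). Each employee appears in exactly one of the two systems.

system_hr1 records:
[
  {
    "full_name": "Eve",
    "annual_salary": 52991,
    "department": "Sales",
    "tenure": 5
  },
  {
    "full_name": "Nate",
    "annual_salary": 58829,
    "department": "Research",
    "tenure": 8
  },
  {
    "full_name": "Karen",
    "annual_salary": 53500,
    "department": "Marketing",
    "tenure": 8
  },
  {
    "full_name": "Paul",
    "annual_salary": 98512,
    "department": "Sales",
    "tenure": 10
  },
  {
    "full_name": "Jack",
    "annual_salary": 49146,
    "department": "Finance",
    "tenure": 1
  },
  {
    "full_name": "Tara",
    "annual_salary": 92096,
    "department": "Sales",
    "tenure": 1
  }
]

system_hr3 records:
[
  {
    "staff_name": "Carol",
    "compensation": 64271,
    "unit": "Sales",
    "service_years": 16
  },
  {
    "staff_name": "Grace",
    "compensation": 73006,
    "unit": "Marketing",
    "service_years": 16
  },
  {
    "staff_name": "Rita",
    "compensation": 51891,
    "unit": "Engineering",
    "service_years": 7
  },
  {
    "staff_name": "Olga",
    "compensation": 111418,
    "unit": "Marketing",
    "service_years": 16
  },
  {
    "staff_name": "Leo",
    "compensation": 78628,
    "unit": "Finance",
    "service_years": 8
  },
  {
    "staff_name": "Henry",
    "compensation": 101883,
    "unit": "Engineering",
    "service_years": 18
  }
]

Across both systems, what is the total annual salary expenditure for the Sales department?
307870

Schema mappings:
- "department" (system_hr1) = "unit" (system_hr3) = department
- "annual_salary" (system_hr1) = "compensation" (system_hr3) = salary

Sales salaries from system_hr1: 243599
Sales salaries from system_hr3: 64271

Total: 243599 + 64271 = 307870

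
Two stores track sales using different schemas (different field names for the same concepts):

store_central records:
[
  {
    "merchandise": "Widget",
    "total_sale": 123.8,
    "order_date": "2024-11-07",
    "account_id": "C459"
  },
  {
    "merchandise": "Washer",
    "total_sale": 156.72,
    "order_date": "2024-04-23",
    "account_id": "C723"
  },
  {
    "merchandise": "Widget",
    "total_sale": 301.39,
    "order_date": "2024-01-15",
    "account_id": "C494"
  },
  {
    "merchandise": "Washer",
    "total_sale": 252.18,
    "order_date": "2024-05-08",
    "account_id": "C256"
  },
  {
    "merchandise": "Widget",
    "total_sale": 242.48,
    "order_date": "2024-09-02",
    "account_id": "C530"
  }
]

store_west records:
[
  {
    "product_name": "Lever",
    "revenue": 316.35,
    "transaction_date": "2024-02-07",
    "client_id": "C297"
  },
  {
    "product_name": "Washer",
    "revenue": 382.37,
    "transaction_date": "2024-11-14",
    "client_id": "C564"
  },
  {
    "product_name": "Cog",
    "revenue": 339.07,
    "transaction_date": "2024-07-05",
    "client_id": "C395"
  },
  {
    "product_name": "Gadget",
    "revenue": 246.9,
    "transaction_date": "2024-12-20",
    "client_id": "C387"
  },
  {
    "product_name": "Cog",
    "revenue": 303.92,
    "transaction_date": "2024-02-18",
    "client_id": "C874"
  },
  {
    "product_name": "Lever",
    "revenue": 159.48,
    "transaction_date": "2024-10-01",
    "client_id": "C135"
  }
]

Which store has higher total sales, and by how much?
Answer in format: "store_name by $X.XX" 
store_west by $671.52

Schema mapping: "total_sale" (store_central) = "revenue" (store_west) = sale amount

Total for store_central: 1076.57
Total for store_west: 1748.09

Difference: |1076.57 - 1748.09| = 671.52
store_west has higher sales by $671.52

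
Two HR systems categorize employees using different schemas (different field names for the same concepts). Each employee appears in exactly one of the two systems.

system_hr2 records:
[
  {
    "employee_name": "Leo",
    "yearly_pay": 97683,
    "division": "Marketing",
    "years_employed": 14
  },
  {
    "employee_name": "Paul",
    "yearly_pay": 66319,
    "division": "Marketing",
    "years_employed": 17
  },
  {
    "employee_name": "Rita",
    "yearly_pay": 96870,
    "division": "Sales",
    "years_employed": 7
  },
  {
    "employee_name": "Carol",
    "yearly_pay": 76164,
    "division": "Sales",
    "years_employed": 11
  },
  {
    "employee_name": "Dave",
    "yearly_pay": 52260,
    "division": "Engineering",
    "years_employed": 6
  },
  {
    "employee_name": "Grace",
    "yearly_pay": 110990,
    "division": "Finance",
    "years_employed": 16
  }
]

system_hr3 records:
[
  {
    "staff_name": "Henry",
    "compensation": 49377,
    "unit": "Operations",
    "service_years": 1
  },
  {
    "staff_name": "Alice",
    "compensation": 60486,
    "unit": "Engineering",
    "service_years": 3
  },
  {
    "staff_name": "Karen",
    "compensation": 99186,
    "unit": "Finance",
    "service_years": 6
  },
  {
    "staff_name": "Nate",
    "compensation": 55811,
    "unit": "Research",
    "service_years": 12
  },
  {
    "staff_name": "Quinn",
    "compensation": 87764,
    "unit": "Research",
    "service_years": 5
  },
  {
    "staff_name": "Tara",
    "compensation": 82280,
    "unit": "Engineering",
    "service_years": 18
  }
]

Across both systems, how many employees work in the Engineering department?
3

Schema mapping: "division" (system_hr2) = "unit" (system_hr3) = department

Engineering employees in system_hr2: 1
Engineering employees in system_hr3: 2

Total in Engineering: 1 + 2 = 3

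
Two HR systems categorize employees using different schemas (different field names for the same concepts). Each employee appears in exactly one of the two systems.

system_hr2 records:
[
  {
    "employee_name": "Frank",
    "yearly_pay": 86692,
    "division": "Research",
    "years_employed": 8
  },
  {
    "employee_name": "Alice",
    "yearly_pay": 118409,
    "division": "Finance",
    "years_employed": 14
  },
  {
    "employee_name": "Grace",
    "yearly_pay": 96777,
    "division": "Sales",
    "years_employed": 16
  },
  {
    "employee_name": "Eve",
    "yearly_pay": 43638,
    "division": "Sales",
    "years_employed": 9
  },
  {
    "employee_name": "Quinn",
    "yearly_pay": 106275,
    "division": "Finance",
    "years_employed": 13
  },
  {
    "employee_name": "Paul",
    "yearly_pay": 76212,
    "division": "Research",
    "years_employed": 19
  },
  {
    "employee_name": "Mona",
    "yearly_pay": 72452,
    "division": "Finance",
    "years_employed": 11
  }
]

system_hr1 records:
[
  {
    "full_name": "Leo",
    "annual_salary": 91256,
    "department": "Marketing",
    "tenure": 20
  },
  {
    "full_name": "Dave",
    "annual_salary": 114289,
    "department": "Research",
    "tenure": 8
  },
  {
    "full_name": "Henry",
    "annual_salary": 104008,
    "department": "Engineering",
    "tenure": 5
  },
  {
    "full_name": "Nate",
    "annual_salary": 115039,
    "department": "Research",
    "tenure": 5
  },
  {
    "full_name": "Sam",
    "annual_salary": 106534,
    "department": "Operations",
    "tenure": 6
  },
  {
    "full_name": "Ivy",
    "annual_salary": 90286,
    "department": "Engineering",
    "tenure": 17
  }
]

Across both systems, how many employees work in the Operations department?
1

Schema mapping: "division" (system_hr2) = "department" (system_hr1) = department

Operations employees in system_hr2: 0
Operations employees in system_hr1: 1

Total in Operations: 0 + 1 = 1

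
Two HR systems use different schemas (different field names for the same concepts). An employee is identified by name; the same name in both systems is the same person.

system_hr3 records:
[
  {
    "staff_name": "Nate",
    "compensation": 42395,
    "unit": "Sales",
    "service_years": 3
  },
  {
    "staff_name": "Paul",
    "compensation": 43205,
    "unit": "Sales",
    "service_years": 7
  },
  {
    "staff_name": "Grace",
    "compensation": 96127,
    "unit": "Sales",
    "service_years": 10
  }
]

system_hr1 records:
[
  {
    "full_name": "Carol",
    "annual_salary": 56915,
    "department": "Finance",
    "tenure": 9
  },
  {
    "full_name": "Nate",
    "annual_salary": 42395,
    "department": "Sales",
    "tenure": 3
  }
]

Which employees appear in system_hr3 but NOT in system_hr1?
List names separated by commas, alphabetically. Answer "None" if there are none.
Grace, Paul

Schema mapping: "staff_name" (system_hr3) = "full_name" (system_hr1) = employee name

Names in system_hr3: ['Grace', 'Nate', 'Paul']
Names in system_hr1: ['Carol', 'Nate']

In system_hr3 but not system_hr1: ['Grace', 'Paul']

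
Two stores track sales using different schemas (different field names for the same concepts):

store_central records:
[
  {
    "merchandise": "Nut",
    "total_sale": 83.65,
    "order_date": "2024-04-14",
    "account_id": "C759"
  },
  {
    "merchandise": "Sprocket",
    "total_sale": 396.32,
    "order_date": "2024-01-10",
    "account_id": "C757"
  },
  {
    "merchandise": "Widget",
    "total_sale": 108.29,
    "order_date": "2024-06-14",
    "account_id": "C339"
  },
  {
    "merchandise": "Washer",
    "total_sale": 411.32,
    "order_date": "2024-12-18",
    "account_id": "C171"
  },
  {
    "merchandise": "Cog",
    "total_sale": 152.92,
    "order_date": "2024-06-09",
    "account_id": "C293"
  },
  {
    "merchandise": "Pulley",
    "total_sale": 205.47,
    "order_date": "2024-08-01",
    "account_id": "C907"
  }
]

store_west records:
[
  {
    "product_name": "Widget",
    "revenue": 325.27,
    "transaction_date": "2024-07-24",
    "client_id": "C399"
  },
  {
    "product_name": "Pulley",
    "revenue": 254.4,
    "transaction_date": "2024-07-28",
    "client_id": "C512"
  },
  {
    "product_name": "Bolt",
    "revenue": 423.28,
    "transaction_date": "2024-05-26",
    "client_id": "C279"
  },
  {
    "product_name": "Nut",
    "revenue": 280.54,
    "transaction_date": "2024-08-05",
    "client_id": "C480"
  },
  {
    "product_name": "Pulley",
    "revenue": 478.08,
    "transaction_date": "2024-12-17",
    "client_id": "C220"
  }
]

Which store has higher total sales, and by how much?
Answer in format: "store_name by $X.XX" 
store_west by $403.60

Schema mapping: "total_sale" (store_central) = "revenue" (store_west) = sale amount

Total for store_central: 1357.97
Total for store_west: 1761.57

Difference: |1357.97 - 1761.57| = 403.60
store_west has higher sales by $403.60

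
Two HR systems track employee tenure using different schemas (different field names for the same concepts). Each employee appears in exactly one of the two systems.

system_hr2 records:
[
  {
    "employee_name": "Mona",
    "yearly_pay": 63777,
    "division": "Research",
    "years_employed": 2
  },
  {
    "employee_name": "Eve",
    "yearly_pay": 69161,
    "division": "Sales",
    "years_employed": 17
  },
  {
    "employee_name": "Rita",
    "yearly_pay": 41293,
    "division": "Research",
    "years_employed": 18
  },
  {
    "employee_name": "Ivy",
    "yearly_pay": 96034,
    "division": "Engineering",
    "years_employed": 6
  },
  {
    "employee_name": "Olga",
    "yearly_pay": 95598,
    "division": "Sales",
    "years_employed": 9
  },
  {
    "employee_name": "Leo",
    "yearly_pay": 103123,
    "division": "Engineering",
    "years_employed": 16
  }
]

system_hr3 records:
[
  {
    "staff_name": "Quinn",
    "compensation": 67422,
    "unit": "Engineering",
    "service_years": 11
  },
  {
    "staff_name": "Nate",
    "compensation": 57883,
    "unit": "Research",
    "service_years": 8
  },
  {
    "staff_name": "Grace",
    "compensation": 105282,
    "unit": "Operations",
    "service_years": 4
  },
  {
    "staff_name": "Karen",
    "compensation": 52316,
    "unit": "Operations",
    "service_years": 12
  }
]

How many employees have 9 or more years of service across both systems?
6

Reconcile schemas: "years_employed" (system_hr2) = "service_years" (system_hr3) = years of service

From system_hr2: 4 employees with >= 9 years
From system_hr3: 2 employees with >= 9 years

Total: 4 + 2 = 6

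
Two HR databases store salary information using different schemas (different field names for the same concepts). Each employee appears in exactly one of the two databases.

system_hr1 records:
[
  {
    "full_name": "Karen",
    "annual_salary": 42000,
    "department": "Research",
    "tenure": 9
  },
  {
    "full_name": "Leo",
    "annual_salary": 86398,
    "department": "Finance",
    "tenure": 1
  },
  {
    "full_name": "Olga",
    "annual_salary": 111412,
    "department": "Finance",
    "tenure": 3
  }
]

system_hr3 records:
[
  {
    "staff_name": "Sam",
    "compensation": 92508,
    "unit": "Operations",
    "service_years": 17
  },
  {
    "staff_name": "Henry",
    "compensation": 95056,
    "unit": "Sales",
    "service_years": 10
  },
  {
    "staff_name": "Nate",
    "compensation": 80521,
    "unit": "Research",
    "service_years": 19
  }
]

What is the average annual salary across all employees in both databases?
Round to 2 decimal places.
84649.17

Schema mapping: "annual_salary" (system_hr1) = "compensation" (system_hr3) = annual salary

All salaries: [42000, 86398, 111412, 92508, 95056, 80521]
Sum: 507895
Count: 6
Average: 507895 / 6 = 84649.17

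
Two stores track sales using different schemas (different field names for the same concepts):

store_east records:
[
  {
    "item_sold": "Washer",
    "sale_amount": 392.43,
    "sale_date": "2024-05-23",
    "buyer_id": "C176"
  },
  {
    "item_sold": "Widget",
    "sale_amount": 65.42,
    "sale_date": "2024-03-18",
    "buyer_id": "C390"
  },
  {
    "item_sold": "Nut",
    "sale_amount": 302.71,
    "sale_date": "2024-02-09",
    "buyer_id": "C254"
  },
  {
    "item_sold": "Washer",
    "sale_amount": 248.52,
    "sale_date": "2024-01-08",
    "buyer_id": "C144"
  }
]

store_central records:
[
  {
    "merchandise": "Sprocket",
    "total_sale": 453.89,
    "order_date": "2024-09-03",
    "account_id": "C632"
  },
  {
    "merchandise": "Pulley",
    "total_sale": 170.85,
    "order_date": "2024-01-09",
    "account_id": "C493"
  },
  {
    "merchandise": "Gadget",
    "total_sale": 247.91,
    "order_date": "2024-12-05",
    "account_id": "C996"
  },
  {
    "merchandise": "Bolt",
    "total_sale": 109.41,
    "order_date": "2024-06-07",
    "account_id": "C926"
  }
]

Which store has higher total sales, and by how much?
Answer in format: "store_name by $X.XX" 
store_east by $27.02

Schema mapping: "sale_amount" (store_east) = "total_sale" (store_central) = sale amount

Total for store_east: 1009.08
Total for store_central: 982.06

Difference: |1009.08 - 982.06| = 27.02
store_east has higher sales by $27.02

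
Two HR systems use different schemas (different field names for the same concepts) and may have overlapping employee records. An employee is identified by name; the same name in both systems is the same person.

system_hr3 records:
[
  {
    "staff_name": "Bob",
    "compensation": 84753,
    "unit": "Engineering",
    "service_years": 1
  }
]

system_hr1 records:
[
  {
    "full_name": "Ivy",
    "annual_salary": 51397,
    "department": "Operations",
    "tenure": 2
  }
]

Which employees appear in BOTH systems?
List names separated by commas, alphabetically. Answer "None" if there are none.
None

Schema mapping: "staff_name" (system_hr3) = "full_name" (system_hr1) = employee name

Names in system_hr3: ['Bob']
Names in system_hr1: ['Ivy']

Intersection: None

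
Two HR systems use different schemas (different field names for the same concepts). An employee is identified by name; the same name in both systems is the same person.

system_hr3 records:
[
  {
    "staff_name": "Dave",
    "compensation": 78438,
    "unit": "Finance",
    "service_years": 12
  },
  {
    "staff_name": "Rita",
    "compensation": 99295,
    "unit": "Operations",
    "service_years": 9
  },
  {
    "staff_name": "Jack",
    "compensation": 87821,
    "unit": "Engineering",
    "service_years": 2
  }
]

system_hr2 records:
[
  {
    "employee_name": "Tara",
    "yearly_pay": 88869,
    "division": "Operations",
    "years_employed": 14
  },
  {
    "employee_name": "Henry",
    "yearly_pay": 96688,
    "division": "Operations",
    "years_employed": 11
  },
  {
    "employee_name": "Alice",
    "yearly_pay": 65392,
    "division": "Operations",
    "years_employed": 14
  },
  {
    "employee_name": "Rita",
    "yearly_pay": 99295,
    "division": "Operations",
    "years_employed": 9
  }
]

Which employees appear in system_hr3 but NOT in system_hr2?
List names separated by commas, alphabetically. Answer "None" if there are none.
Dave, Jack

Schema mapping: "staff_name" (system_hr3) = "employee_name" (system_hr2) = employee name

Names in system_hr3: ['Dave', 'Jack', 'Rita']
Names in system_hr2: ['Alice', 'Henry', 'Rita', 'Tara']

In system_hr3 but not system_hr2: ['Dave', 'Jack']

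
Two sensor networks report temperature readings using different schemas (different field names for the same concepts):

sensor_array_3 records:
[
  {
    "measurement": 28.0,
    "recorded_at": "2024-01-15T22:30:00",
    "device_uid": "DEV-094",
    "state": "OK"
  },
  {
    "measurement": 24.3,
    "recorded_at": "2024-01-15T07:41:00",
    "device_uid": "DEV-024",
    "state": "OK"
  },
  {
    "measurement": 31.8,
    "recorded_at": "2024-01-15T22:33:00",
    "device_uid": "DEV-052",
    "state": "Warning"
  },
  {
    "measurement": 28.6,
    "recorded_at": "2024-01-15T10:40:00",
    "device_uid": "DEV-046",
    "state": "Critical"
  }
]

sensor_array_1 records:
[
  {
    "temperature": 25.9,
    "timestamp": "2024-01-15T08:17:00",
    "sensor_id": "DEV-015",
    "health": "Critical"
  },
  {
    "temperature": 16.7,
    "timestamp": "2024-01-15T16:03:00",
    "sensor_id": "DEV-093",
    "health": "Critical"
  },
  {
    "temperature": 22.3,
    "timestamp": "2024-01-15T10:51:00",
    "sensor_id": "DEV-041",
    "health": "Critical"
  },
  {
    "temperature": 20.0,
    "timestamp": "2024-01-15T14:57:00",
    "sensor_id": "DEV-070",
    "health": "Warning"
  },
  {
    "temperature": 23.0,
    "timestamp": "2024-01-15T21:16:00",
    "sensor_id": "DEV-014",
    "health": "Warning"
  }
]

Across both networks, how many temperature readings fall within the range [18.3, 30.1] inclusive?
7

Schema mapping: "measurement" (sensor_array_3) = "temperature" (sensor_array_1) = temperature

Readings in [18.3, 30.1] from sensor_array_3: 3
Readings in [18.3, 30.1] from sensor_array_1: 4

Total count: 3 + 4 = 7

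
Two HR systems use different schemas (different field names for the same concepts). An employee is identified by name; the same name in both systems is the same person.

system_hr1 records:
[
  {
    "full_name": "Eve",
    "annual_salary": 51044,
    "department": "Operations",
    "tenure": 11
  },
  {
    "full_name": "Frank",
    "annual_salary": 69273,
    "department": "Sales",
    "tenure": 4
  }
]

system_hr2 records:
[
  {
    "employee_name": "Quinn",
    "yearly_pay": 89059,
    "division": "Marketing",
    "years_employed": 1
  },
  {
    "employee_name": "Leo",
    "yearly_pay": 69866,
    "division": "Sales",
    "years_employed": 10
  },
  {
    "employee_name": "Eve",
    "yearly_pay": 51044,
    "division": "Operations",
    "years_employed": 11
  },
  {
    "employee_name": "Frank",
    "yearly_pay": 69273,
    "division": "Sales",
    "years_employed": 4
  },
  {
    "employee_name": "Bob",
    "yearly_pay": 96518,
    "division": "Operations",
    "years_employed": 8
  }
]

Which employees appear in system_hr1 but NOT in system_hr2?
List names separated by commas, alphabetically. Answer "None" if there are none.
None

Schema mapping: "full_name" (system_hr1) = "employee_name" (system_hr2) = employee name

Names in system_hr1: ['Eve', 'Frank']
Names in system_hr2: ['Bob', 'Eve', 'Frank', 'Leo', 'Quinn']

In system_hr1 but not system_hr2: None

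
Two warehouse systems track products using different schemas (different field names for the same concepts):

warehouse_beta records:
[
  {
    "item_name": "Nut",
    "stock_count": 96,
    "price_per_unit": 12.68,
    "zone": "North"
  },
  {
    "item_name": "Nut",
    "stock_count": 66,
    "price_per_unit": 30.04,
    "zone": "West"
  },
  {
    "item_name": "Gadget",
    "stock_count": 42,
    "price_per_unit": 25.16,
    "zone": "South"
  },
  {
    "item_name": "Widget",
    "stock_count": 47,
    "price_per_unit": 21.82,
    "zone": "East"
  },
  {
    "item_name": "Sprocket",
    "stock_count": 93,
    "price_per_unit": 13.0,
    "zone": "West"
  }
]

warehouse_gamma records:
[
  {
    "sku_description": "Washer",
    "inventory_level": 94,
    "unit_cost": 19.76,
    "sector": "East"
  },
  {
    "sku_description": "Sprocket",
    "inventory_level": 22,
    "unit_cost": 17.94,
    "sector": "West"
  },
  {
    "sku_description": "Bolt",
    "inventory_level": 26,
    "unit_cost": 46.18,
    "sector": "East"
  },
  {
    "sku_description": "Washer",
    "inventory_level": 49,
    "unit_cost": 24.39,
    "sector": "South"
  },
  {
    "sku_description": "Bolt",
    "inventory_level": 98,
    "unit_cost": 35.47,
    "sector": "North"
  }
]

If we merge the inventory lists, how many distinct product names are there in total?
6

Schema mapping: "item_name" (warehouse_beta) = "sku_description" (warehouse_gamma) = product name

Products in warehouse_beta: ['Gadget', 'Nut', 'Sprocket', 'Widget']
Products in warehouse_gamma: ['Bolt', 'Sprocket', 'Washer']

Union (unique products): ['Bolt', 'Gadget', 'Nut', 'Sprocket', 'Washer', 'Widget']
Count: 6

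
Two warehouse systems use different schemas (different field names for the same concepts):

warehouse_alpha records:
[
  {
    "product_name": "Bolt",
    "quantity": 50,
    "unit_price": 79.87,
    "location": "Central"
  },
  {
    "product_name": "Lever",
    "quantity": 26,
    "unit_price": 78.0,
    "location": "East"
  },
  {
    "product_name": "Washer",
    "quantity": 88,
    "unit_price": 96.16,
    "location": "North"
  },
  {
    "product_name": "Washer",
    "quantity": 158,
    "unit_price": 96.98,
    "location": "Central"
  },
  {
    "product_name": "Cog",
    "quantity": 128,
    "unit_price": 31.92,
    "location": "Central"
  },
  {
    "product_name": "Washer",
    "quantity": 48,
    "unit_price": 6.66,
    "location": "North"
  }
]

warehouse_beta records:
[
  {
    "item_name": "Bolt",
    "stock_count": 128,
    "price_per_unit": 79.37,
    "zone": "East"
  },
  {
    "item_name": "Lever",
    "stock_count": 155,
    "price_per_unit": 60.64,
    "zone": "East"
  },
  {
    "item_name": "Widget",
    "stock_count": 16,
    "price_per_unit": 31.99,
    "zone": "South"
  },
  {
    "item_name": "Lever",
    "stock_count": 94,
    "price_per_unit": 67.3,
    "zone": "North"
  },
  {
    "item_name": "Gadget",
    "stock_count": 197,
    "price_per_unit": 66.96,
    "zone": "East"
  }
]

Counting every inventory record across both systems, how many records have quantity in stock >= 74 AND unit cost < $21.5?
0

Schema mappings:
- "quantity" (warehouse_alpha) = "stock_count" (warehouse_beta) = quantity
- "unit_price" (warehouse_alpha) = "price_per_unit" (warehouse_beta) = unit cost

Records meeting both conditions in warehouse_alpha: 0
Records meeting both conditions in warehouse_beta: 0

Total: 0 + 0 = 0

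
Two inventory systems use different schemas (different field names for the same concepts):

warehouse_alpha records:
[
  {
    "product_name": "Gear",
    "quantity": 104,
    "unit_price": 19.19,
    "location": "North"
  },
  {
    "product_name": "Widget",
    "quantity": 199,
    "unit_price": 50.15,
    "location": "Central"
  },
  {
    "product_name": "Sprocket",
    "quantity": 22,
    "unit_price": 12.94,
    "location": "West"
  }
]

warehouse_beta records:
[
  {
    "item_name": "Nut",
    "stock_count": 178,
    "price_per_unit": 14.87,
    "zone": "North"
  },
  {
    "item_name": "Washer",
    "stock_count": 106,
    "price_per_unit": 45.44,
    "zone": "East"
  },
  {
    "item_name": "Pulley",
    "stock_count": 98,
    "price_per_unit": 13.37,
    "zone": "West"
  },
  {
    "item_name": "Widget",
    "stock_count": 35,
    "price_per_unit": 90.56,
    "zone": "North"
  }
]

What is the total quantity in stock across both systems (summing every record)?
742

To reconcile these schemas, identify the field holding the quantity in stock in each system:
1. In warehouse_alpha it is "quantity"
2. In warehouse_beta it is "stock_count"

From warehouse_alpha: 104 + 199 + 22 = 325
From warehouse_beta: 178 + 106 + 98 + 35 = 417

Total: 325 + 417 = 742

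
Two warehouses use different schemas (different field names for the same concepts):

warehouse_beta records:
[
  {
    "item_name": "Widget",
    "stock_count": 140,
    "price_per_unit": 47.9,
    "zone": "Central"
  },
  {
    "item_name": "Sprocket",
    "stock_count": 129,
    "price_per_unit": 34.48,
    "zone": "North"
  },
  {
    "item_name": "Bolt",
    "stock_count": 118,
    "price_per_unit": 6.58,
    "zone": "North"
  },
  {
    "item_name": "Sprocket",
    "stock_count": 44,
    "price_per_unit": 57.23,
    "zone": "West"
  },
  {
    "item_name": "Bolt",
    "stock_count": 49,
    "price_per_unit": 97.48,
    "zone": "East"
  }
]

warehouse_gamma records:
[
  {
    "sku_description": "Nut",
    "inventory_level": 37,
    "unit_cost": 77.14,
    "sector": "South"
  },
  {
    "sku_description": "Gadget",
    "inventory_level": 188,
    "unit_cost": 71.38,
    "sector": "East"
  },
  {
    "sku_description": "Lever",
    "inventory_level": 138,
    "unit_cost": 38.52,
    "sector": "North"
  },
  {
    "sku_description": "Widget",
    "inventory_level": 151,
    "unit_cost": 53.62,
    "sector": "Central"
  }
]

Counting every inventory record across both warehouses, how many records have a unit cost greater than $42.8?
6

Schema mapping: "price_per_unit" (warehouse_beta) = "unit_cost" (warehouse_gamma) = unit cost

Records > $42.8 in warehouse_beta: 3
Records > $42.8 in warehouse_gamma: 3

Total count: 3 + 3 = 6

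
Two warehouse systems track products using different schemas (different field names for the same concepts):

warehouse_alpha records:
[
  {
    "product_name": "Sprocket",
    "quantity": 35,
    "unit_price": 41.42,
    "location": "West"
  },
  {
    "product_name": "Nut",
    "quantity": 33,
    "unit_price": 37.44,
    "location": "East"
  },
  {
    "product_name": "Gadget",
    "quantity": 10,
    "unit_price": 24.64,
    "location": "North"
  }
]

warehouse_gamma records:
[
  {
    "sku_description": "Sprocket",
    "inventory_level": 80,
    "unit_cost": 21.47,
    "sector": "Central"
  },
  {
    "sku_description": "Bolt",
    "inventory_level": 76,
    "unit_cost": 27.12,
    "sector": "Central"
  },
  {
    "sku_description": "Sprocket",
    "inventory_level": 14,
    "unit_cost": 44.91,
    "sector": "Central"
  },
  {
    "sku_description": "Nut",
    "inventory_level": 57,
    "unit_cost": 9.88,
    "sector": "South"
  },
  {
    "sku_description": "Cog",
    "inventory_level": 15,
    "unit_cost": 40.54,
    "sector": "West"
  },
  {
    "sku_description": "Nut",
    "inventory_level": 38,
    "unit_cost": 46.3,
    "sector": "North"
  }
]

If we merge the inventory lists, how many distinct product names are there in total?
5

Schema mapping: "product_name" (warehouse_alpha) = "sku_description" (warehouse_gamma) = product name

Products in warehouse_alpha: ['Gadget', 'Nut', 'Sprocket']
Products in warehouse_gamma: ['Bolt', 'Cog', 'Nut', 'Sprocket']

Union (unique products): ['Bolt', 'Cog', 'Gadget', 'Nut', 'Sprocket']
Count: 5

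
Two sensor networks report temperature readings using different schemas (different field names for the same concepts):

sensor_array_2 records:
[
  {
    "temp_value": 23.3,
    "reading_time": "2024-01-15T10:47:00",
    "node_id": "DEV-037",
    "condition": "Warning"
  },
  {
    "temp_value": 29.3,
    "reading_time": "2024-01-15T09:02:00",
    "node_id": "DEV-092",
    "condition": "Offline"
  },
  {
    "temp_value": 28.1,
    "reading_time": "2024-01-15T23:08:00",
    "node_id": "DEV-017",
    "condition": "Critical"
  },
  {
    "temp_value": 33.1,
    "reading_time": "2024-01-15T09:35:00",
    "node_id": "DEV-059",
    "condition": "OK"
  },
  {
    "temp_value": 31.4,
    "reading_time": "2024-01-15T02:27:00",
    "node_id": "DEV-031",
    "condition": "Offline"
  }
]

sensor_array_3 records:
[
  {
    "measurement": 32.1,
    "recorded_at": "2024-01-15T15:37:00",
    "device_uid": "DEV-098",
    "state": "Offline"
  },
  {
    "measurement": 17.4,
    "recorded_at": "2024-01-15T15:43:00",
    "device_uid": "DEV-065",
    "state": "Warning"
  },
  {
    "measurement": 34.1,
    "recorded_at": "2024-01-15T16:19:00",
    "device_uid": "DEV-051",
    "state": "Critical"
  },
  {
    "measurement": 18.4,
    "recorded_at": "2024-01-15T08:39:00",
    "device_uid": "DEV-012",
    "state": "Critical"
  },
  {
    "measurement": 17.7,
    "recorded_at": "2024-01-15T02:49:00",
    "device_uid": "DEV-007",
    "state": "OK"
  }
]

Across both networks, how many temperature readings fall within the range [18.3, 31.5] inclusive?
5

Schema mapping: "temp_value" (sensor_array_2) = "measurement" (sensor_array_3) = temperature

Readings in [18.3, 31.5] from sensor_array_2: 4
Readings in [18.3, 31.5] from sensor_array_3: 1

Total count: 4 + 1 = 5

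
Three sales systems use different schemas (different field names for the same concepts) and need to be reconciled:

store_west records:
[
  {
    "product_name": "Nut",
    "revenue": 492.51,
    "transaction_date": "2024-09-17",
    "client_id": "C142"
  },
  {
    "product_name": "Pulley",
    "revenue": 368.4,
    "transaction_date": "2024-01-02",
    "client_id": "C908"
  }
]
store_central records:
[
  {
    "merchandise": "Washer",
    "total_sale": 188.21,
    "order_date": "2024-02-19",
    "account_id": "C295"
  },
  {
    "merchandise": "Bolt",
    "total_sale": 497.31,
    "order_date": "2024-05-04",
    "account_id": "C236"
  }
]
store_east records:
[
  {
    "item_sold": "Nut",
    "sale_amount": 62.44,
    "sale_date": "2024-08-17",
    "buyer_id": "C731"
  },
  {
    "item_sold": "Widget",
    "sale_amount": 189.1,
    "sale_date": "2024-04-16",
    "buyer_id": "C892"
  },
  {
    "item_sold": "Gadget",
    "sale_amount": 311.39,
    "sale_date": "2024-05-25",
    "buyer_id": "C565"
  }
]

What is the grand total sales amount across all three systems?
2109.36

Schema reconciliation - all amount fields map to sale amount:

store_west (revenue): 860.91
store_central (total_sale): 685.52
store_east (sale_amount): 562.93

Grand total: 2109.36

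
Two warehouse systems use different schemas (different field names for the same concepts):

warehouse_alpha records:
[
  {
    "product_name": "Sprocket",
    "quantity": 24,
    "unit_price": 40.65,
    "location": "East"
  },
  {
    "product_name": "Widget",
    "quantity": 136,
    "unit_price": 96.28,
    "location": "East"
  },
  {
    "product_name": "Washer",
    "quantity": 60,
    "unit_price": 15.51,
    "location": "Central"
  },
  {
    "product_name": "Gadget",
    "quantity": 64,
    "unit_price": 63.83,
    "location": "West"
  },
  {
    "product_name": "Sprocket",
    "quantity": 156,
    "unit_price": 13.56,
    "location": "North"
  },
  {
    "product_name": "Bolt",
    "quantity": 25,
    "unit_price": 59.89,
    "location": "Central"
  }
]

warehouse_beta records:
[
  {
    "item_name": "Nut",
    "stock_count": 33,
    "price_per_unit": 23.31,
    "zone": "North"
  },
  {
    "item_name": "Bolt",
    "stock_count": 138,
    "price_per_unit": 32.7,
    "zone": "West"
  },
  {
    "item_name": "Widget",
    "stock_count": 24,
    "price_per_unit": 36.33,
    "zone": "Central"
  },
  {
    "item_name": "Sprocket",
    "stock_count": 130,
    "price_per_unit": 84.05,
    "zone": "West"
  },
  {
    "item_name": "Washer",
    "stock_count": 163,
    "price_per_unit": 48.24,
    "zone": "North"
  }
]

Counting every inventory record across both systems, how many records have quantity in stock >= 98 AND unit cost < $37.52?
2

Schema mappings:
- "quantity" (warehouse_alpha) = "stock_count" (warehouse_beta) = quantity
- "unit_price" (warehouse_alpha) = "price_per_unit" (warehouse_beta) = unit cost

Records meeting both conditions in warehouse_alpha: 1
Records meeting both conditions in warehouse_beta: 1

Total: 1 + 1 = 2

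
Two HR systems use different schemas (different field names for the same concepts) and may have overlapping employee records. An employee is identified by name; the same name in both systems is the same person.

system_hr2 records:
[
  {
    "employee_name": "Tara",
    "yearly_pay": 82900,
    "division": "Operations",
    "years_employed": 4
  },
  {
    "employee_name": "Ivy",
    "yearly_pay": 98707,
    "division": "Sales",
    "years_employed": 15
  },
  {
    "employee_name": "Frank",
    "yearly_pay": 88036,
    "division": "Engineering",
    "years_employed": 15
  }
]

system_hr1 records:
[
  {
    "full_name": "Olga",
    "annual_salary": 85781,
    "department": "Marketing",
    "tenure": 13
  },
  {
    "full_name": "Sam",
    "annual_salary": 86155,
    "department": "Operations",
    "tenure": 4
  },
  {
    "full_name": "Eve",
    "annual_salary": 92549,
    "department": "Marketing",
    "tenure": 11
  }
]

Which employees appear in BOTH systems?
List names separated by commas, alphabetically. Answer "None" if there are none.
None

Schema mapping: "employee_name" (system_hr2) = "full_name" (system_hr1) = employee name

Names in system_hr2: ['Frank', 'Ivy', 'Tara']
Names in system_hr1: ['Eve', 'Olga', 'Sam']

Intersection: None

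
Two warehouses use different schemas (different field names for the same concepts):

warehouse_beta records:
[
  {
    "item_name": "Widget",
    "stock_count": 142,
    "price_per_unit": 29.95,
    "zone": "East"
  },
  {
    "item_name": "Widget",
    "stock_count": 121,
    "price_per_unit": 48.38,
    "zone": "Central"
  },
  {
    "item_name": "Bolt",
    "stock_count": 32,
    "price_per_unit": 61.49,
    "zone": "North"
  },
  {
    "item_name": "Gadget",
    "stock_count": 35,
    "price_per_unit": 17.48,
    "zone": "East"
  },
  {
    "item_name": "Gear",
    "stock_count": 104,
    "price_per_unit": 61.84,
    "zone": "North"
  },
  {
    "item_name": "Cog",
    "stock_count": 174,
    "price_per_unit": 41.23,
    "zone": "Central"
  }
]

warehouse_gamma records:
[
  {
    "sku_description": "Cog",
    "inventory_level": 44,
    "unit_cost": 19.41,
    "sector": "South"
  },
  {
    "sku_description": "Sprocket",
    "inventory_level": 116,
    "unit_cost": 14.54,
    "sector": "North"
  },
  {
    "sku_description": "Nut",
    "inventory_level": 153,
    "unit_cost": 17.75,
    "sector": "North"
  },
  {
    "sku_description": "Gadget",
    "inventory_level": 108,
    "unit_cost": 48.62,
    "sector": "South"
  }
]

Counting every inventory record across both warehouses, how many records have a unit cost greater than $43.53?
4

Schema mapping: "price_per_unit" (warehouse_beta) = "unit_cost" (warehouse_gamma) = unit cost

Records > $43.53 in warehouse_beta: 3
Records > $43.53 in warehouse_gamma: 1

Total count: 3 + 1 = 4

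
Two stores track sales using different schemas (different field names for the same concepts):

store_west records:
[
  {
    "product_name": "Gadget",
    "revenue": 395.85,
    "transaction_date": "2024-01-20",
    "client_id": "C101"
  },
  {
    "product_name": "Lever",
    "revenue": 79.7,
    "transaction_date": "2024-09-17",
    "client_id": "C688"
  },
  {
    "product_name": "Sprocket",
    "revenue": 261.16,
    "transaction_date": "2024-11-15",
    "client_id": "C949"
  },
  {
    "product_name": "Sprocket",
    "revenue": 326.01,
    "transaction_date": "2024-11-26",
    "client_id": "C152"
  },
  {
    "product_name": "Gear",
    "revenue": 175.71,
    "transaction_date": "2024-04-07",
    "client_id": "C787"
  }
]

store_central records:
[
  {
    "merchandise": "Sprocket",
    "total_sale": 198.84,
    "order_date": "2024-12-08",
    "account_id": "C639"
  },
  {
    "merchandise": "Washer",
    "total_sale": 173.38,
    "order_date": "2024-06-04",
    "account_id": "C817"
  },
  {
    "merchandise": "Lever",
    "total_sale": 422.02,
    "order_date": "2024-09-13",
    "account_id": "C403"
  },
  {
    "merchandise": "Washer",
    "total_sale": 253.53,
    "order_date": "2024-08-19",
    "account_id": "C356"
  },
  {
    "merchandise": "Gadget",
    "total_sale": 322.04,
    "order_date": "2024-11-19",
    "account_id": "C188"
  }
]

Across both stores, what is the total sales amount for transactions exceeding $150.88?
2528.54

Schema mapping: "revenue" (store_west) = "total_sale" (store_central) = sale amount

Sum of sales > $150.88 in store_west: 1158.73
Sum of sales > $150.88 in store_central: 1369.81

Total: 1158.73 + 1369.81 = 2528.54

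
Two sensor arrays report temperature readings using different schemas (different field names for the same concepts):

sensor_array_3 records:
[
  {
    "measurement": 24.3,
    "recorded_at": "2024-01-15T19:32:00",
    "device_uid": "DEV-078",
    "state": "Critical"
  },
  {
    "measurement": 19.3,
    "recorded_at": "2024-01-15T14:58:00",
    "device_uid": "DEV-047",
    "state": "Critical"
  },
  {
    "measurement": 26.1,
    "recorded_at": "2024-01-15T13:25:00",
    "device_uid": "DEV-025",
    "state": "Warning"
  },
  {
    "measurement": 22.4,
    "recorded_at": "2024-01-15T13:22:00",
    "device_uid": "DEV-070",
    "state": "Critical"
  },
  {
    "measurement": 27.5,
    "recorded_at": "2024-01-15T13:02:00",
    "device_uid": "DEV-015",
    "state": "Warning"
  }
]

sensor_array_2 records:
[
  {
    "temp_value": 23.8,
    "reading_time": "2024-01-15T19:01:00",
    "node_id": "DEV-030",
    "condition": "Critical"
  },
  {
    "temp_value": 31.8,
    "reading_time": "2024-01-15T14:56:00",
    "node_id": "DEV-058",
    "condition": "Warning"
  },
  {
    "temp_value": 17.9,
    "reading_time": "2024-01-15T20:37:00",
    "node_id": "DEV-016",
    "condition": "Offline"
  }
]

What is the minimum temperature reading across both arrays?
17.9

Schema mapping: "measurement" (sensor_array_3) = "temp_value" (sensor_array_2) = temperature reading

Minimum in sensor_array_3: 19.3
Minimum in sensor_array_2: 17.9

Overall minimum: min(19.3, 17.9) = 17.9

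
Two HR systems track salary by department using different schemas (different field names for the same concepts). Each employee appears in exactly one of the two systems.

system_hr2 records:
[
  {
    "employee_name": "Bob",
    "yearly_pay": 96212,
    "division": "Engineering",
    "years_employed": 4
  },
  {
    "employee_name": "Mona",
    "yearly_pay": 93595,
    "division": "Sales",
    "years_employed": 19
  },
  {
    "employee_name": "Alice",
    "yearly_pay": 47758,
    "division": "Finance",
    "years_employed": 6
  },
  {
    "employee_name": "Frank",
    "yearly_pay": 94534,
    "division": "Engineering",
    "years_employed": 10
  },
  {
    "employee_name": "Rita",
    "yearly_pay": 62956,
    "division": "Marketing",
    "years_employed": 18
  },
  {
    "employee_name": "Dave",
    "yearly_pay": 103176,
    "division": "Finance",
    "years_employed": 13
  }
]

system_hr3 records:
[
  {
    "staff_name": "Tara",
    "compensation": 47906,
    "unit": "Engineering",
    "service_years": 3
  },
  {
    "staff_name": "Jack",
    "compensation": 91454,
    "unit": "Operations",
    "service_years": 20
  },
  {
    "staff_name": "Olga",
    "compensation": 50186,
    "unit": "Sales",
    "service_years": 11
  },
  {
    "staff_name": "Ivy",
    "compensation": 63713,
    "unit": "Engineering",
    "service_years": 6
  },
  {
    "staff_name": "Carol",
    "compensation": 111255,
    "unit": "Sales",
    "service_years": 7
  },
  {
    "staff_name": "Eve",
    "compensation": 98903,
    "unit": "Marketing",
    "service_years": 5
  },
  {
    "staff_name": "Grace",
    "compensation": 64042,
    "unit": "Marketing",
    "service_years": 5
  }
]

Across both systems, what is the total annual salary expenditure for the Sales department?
255036

Schema mappings:
- "division" (system_hr2) = "unit" (system_hr3) = department
- "yearly_pay" (system_hr2) = "compensation" (system_hr3) = salary

Sales salaries from system_hr2: 93595
Sales salaries from system_hr3: 161441

Total: 93595 + 161441 = 255036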